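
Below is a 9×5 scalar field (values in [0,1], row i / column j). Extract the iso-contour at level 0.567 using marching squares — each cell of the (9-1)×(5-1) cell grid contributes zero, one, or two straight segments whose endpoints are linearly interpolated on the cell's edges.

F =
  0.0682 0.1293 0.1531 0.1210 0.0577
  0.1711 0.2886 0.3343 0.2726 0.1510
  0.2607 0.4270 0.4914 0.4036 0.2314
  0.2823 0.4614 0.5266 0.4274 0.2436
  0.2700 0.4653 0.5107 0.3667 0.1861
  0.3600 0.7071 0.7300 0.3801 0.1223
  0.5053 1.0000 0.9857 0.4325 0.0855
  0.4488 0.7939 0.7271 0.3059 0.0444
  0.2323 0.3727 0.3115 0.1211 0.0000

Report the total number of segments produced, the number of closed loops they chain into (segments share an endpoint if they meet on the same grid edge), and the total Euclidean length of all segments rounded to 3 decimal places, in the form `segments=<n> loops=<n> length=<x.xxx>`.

segments=10 loops=1 length=9.239

cell (4,0): code 0100 → (4.421,1.000)–(5.000,0.596)
cell (4,1): code 1100 → (4.257,2.000)–(4.421,1.000)
cell (4,2): code 1000 → (5.000,2.466)–(4.257,2.000)
cell (5,0): code 0110 → (5.000,0.596)–(6.000,0.125)
cell (5,2): code 1001 → (6.000,2.757)–(5.000,2.466)
cell (6,0): code 0110 → (6.000,0.125)–(7.000,0.343)
cell (6,2): code 1001 → (7.000,2.380)–(6.000,2.757)
cell (7,0): code 0010 → (7.000,0.343)–(7.539,1.000)
cell (7,1): code 0011 → (7.539,1.000)–(7.385,2.000)
cell (7,2): code 0001 → (7.385,2.000)–(7.000,2.380)
total: 10 segments, chained into 1 closed loop(s), length Σ = 9.238747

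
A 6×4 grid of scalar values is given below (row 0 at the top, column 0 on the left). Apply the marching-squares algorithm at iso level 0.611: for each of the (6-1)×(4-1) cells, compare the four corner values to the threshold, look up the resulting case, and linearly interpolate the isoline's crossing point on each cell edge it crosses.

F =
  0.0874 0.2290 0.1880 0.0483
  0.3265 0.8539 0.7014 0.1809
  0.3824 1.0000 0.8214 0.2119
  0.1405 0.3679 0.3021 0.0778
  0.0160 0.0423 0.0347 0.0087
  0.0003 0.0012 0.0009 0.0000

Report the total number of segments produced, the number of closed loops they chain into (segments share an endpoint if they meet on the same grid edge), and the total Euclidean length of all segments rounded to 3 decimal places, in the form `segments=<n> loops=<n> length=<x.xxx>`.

cell (0,0): code 0100 → (0.611,1.000)–(1.000,0.539)
cell (0,1): code 1100 → (0.824,2.000)–(0.611,1.000)
cell (0,2): code 1000 → (1.000,2.174)–(0.824,2.000)
cell (1,0): code 0110 → (1.000,0.539)–(2.000,0.370)
cell (1,2): code 1001 → (2.000,2.345)–(1.000,2.174)
cell (2,0): code 0010 → (2.000,0.370)–(2.615,1.000)
cell (2,1): code 0011 → (2.615,1.000)–(2.405,2.000)
cell (2,2): code 0001 → (2.405,2.000)–(2.000,2.345)
total: 8 segments, chained into 1 closed loop(s), length Σ = 6.335912

segments=8 loops=1 length=6.336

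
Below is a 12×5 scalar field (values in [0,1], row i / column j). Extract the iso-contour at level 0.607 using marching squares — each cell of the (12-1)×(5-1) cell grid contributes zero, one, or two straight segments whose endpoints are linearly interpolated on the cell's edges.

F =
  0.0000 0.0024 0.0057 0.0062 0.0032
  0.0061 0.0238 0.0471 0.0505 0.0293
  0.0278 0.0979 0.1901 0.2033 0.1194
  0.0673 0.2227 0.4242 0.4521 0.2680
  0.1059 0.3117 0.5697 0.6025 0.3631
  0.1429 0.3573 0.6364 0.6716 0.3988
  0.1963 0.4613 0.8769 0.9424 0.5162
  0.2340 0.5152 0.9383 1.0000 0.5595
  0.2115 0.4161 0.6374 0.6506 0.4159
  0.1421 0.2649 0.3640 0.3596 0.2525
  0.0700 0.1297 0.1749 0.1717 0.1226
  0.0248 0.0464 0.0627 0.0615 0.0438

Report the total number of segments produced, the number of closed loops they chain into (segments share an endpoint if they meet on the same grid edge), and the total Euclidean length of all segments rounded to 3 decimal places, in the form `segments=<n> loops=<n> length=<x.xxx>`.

segments=12 loops=1 length=10.658

cell (4,1): code 0100 → (4.559,2.000)–(5.000,1.895)
cell (4,2): code 1100 → (4.065,3.000)–(4.559,2.000)
cell (4,3): code 1000 → (5.000,3.237)–(4.065,3.000)
cell (5,1): code 0110 → (5.000,1.895)–(6.000,1.351)
cell (5,3): code 1001 → (6.000,3.787)–(5.000,3.237)
cell (6,1): code 0110 → (6.000,1.351)–(7.000,1.217)
cell (6,3): code 1001 → (7.000,3.892)–(6.000,3.787)
cell (7,1): code 0110 → (7.000,1.217)–(8.000,1.863)
cell (7,3): code 1001 → (8.000,3.186)–(7.000,3.892)
cell (8,1): code 0010 → (8.000,1.863)–(8.111,2.000)
cell (8,2): code 0011 → (8.111,2.000)–(8.150,3.000)
cell (8,3): code 0001 → (8.150,3.000)–(8.000,3.186)
total: 12 segments, chained into 1 closed loop(s), length Σ = 10.657983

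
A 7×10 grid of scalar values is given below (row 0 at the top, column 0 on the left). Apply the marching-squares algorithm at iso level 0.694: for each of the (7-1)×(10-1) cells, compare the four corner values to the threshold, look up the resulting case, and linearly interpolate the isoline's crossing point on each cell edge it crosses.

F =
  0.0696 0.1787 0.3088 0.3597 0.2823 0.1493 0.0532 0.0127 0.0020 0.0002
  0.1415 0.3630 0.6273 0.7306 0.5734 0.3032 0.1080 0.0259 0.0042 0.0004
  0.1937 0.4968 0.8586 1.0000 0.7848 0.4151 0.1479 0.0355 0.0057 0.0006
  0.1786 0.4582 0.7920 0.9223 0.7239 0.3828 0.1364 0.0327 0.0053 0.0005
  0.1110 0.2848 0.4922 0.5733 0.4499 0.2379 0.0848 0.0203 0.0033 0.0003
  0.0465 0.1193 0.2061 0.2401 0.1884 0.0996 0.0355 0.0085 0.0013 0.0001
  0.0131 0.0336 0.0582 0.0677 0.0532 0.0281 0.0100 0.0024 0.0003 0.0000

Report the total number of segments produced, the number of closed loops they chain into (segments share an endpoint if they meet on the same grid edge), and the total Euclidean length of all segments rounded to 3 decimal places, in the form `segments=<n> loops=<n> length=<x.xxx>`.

cell (0,2): code 0100 → (0.901,3.000)–(1.000,2.646)
cell (0,3): code 1000 → (1.000,3.233)–(0.901,3.000)
cell (1,1): code 0100 → (1.288,2.000)–(2.000,1.545)
cell (1,2): code 1110 → (1.000,2.646)–(1.288,2.000)
cell (1,3): code 1101 → (1.570,4.000)–(1.000,3.233)
cell (1,4): code 1000 → (2.000,4.246)–(1.570,4.000)
cell (2,1): code 0110 → (2.000,1.545)–(3.000,1.706)
cell (2,4): code 1001 → (3.000,4.088)–(2.000,4.246)
cell (3,1): code 0010 → (3.000,1.706)–(3.327,2.000)
cell (3,2): code 0011 → (3.327,2.000)–(3.654,3.000)
cell (3,3): code 0011 → (3.654,3.000)–(3.109,4.000)
cell (3,4): code 0001 → (3.109,4.000)–(3.000,4.088)
total: 12 segments, chained into 1 closed loop(s), length Σ = 8.419021

segments=12 loops=1 length=8.419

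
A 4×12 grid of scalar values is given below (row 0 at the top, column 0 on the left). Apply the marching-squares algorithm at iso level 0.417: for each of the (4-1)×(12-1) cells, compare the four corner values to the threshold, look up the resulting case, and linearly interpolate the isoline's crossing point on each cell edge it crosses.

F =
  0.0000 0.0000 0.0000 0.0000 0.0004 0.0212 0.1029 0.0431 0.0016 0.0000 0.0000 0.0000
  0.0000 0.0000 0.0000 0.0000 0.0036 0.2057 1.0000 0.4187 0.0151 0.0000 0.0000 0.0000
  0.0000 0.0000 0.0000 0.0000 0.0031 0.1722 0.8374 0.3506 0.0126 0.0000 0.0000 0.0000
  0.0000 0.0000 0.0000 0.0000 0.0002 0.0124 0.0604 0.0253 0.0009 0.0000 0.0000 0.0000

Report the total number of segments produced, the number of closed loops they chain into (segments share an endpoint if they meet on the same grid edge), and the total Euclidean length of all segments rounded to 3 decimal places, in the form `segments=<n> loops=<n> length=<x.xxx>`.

segments=8 loops=1 length=6.043

cell (0,5): code 0100 → (0.350,6.000)–(1.000,5.266)
cell (0,6): code 1100 → (0.995,7.000)–(0.350,6.000)
cell (0,7): code 1000 → (1.000,7.004)–(0.995,7.000)
cell (1,5): code 0110 → (1.000,5.266)–(2.000,5.368)
cell (1,6): code 1011 → (2.000,6.864)–(1.025,7.000)
cell (1,7): code 0001 → (1.025,7.000)–(1.000,7.004)
cell (2,5): code 0010 → (2.000,5.368)–(2.541,6.000)
cell (2,6): code 0001 → (2.541,6.000)–(2.000,6.864)
total: 8 segments, chained into 1 closed loop(s), length Σ = 6.042757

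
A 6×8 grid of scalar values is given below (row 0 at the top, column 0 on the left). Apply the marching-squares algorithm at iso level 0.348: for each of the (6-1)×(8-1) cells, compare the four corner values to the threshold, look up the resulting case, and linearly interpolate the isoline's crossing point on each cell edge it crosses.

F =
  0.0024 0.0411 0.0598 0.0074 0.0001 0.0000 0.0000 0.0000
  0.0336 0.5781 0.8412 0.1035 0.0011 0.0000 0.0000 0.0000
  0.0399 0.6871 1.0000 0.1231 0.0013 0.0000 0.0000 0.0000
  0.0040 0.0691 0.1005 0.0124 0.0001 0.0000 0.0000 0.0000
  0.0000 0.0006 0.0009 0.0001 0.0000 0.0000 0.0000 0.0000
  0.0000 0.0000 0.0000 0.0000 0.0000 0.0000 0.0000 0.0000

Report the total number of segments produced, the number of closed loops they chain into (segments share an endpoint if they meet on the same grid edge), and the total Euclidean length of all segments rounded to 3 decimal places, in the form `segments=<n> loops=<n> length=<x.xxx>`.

cell (0,0): code 0100 → (0.572,1.000)–(1.000,0.577)
cell (0,1): code 1100 → (0.369,2.000)–(0.572,1.000)
cell (0,2): code 1000 → (1.000,2.669)–(0.369,2.000)
cell (1,0): code 0110 → (1.000,0.577)–(2.000,0.476)
cell (1,2): code 1001 → (2.000,2.744)–(1.000,2.669)
cell (2,0): code 0010 → (2.000,0.476)–(2.549,1.000)
cell (2,1): code 0011 → (2.549,1.000)–(2.725,2.000)
cell (2,2): code 0001 → (2.725,2.000)–(2.000,2.744)
total: 8 segments, chained into 1 closed loop(s), length Σ = 7.361978

segments=8 loops=1 length=7.362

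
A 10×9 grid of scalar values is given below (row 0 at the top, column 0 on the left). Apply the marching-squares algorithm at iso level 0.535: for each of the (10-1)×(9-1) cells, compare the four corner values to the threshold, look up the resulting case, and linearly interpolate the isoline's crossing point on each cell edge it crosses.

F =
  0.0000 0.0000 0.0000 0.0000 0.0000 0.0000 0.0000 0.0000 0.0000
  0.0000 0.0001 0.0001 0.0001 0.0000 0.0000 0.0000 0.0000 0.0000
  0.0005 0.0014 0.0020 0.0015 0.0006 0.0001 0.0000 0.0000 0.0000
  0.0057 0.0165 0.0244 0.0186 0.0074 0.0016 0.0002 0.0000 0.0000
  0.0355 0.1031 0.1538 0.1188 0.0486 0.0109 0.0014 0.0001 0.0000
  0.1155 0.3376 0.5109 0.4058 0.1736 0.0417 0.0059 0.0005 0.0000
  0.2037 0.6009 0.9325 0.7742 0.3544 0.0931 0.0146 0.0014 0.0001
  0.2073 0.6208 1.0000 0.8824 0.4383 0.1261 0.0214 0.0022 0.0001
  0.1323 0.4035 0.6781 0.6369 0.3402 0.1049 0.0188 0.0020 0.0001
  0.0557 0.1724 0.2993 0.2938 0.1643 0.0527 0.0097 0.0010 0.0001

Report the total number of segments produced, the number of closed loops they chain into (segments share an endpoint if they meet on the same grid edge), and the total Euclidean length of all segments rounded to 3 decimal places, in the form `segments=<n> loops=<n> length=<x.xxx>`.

cell (5,0): code 0100 → (5.750,1.000)–(6.000,0.834)
cell (5,1): code 1100 → (5.057,2.000)–(5.750,1.000)
cell (5,2): code 1100 → (5.351,3.000)–(5.057,2.000)
cell (5,3): code 1000 → (6.000,3.570)–(5.351,3.000)
cell (6,0): code 0110 → (6.000,0.834)–(7.000,0.793)
cell (6,3): code 1001 → (7.000,3.782)–(6.000,3.570)
cell (7,0): code 0010 → (7.000,0.793)–(7.395,1.000)
cell (7,1): code 0111 → (7.395,1.000)–(8.000,1.479)
cell (7,3): code 1001 → (8.000,3.343)–(7.000,3.782)
cell (8,1): code 0010 → (8.000,1.479)–(8.378,2.000)
cell (8,2): code 0011 → (8.378,2.000)–(8.297,3.000)
cell (8,3): code 0001 → (8.297,3.000)–(8.000,3.343)
total: 12 segments, chained into 1 closed loop(s), length Σ = 9.856669

segments=12 loops=1 length=9.857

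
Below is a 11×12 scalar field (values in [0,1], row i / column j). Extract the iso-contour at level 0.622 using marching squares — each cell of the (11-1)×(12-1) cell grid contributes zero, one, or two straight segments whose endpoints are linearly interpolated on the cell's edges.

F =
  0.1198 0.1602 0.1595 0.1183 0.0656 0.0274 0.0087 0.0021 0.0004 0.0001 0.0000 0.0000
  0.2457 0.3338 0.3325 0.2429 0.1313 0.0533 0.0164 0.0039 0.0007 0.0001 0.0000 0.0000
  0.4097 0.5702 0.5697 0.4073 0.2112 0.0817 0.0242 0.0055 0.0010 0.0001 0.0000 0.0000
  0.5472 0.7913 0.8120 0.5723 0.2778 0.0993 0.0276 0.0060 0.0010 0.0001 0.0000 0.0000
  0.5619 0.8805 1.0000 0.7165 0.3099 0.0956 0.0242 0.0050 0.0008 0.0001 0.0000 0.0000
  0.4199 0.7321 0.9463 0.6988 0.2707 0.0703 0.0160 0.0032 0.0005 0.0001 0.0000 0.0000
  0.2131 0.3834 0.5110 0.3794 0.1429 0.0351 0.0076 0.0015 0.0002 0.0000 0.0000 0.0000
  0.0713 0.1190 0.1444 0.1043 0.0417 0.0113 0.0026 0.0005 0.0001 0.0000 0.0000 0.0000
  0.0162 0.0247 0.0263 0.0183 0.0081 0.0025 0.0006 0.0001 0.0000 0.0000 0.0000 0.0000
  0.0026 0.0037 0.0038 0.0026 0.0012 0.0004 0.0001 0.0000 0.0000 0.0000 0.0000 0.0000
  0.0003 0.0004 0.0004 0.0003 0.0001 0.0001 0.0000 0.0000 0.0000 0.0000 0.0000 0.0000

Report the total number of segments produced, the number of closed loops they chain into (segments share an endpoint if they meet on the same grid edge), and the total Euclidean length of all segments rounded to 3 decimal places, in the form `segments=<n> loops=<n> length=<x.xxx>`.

segments=12 loops=1 length=10.336

cell (2,0): code 0100 → (2.234,1.000)–(3.000,0.306)
cell (2,1): code 1100 → (2.216,2.000)–(2.234,1.000)
cell (2,2): code 1000 → (3.000,2.793)–(2.216,2.000)
cell (3,0): code 0110 → (3.000,0.306)–(4.000,0.189)
cell (3,2): code 1101 → (3.345,3.000)–(3.000,2.793)
cell (3,3): code 1000 → (4.000,3.232)–(3.345,3.000)
cell (4,0): code 0110 → (4.000,0.189)–(5.000,0.647)
cell (4,3): code 1001 → (5.000,3.179)–(4.000,3.232)
cell (5,0): code 0010 → (5.000,0.647)–(5.316,1.000)
cell (5,1): code 0011 → (5.316,1.000)–(5.745,2.000)
cell (5,2): code 0011 → (5.745,2.000)–(5.240,3.000)
cell (5,3): code 0001 → (5.240,3.000)–(5.000,3.179)
total: 12 segments, chained into 1 closed loop(s), length Σ = 10.336015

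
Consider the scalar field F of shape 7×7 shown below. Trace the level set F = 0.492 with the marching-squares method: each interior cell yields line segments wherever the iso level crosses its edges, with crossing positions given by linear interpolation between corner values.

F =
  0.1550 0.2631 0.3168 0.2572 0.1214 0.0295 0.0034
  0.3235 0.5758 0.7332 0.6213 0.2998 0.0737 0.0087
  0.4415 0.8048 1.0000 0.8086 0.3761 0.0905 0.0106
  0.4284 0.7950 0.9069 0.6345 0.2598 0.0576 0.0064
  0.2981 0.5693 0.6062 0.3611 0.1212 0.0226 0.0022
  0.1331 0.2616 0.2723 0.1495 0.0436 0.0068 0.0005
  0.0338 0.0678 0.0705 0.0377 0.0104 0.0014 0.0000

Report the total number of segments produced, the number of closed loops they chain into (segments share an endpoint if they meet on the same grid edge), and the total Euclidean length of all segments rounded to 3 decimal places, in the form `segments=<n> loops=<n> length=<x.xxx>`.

cell (0,0): code 0100 → (0.732,1.000)–(1.000,0.668)
cell (0,1): code 1100 → (0.421,2.000)–(0.732,1.000)
cell (0,2): code 1100 → (0.645,3.000)–(0.421,2.000)
cell (0,3): code 1000 → (1.000,3.402)–(0.645,3.000)
cell (1,0): code 0110 → (1.000,0.668)–(2.000,0.139)
cell (1,3): code 1001 → (2.000,3.732)–(1.000,3.402)
cell (2,0): code 0110 → (2.000,0.139)–(3.000,0.173)
cell (2,3): code 1001 → (3.000,3.380)–(2.000,3.732)
cell (3,0): code 0110 → (3.000,0.173)–(4.000,0.715)
cell (3,2): code 1011 → (4.000,2.466)–(3.521,3.000)
cell (3,3): code 0001 → (3.521,3.000)–(3.000,3.380)
cell (4,0): code 0010 → (4.000,0.715)–(4.251,1.000)
cell (4,1): code 0011 → (4.251,1.000)–(4.342,2.000)
cell (4,2): code 0001 → (4.342,2.000)–(4.000,2.466)
total: 14 segments, chained into 1 closed loop(s), length Σ = 11.742005

segments=14 loops=1 length=11.742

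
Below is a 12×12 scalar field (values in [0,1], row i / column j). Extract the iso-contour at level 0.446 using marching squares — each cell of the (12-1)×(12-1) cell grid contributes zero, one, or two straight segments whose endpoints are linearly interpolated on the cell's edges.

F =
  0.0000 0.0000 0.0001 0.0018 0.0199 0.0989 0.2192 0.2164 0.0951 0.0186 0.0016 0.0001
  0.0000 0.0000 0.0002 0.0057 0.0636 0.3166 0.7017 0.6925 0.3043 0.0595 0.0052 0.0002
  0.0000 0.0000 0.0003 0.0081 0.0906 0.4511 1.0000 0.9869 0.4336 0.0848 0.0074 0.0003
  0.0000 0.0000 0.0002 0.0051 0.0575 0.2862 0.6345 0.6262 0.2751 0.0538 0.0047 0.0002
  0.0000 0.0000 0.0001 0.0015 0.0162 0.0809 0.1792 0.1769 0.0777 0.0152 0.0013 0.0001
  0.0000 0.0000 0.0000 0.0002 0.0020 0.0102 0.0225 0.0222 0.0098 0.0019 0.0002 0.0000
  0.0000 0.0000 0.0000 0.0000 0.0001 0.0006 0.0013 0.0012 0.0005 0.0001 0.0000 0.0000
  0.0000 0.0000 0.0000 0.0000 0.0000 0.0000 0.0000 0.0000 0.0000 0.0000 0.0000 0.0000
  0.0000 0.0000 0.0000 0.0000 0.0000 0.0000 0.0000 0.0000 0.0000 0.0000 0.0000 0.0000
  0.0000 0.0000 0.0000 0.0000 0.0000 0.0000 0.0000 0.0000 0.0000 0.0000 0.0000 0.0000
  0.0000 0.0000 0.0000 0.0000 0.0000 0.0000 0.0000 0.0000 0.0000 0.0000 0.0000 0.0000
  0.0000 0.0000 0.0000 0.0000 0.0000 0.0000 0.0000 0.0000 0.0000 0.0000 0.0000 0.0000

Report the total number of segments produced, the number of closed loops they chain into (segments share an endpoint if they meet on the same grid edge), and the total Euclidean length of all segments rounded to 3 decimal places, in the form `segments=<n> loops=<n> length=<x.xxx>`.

segments=12 loops=1 length=9.327

cell (0,5): code 0100 → (0.470,6.000)–(1.000,5.336)
cell (0,6): code 1100 → (0.482,7.000)–(0.470,6.000)
cell (0,7): code 1000 → (1.000,7.635)–(0.482,7.000)
cell (1,4): code 0100 → (1.962,5.000)–(2.000,4.986)
cell (1,5): code 1110 → (1.000,5.336)–(1.962,5.000)
cell (1,7): code 1001 → (2.000,7.978)–(1.000,7.635)
cell (2,4): code 0010 → (2.000,4.986)–(2.031,5.000)
cell (2,5): code 0111 → (2.031,5.000)–(3.000,5.459)
cell (2,7): code 1001 → (3.000,7.513)–(2.000,7.978)
cell (3,5): code 0010 → (3.000,5.459)–(3.414,6.000)
cell (3,6): code 0011 → (3.414,6.000)–(3.401,7.000)
cell (3,7): code 0001 → (3.401,7.000)–(3.000,7.513)
total: 12 segments, chained into 1 closed loop(s), length Σ = 9.327128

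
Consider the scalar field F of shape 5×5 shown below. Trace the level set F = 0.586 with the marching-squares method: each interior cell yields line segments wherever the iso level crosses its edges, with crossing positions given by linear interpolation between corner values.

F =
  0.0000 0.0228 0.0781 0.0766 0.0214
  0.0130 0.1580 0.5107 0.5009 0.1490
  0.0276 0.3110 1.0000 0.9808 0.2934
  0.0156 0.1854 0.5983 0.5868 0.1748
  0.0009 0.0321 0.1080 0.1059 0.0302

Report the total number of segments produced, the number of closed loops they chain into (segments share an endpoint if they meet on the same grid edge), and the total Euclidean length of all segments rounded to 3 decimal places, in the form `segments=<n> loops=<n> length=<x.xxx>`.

cell (1,1): code 0100 → (1.154,2.000)–(2.000,1.399)
cell (1,2): code 1100 → (1.177,3.000)–(1.154,2.000)
cell (1,3): code 1000 → (2.000,3.574)–(1.177,3.000)
cell (2,1): code 0110 → (2.000,1.399)–(3.000,1.970)
cell (2,3): code 1001 → (3.000,3.002)–(2.000,3.574)
cell (3,1): code 0010 → (3.000,1.970)–(3.025,2.000)
cell (3,2): code 0011 → (3.025,2.000)–(3.002,3.000)
cell (3,3): code 0001 → (3.002,3.000)–(3.000,3.002)
total: 8 segments, chained into 1 closed loop(s), length Σ = 6.386941

segments=8 loops=1 length=6.387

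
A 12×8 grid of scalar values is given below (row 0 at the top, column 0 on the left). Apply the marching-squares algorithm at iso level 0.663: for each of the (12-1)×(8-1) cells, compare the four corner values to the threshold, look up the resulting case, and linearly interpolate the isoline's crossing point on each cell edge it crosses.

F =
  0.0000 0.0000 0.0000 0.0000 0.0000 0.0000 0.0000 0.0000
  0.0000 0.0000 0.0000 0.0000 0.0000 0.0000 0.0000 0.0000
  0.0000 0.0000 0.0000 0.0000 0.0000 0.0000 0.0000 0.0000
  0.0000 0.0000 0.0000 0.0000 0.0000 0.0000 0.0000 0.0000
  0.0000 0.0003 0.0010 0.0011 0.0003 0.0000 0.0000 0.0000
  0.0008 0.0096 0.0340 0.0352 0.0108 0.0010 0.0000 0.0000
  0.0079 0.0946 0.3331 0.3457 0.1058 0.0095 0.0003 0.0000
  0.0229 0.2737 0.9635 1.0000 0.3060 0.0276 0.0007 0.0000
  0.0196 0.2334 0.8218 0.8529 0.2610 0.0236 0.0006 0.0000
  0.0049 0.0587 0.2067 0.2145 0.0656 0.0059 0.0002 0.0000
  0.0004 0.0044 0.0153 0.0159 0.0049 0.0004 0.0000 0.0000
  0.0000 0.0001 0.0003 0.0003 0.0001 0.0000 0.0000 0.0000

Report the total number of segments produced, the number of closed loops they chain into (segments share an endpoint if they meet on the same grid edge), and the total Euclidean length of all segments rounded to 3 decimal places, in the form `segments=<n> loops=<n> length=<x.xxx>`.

cell (6,1): code 0100 → (6.523,2.000)–(7.000,1.564)
cell (6,2): code 1100 → (6.485,3.000)–(6.523,2.000)
cell (6,3): code 1000 → (7.000,3.486)–(6.485,3.000)
cell (7,1): code 0110 → (7.000,1.564)–(8.000,1.730)
cell (7,3): code 1001 → (8.000,3.321)–(7.000,3.486)
cell (8,1): code 0010 → (8.000,1.730)–(8.258,2.000)
cell (8,2): code 0011 → (8.258,2.000)–(8.297,3.000)
cell (8,3): code 0001 → (8.297,3.000)–(8.000,3.321)
total: 8 segments, chained into 1 closed loop(s), length Σ = 6.193253

segments=8 loops=1 length=6.193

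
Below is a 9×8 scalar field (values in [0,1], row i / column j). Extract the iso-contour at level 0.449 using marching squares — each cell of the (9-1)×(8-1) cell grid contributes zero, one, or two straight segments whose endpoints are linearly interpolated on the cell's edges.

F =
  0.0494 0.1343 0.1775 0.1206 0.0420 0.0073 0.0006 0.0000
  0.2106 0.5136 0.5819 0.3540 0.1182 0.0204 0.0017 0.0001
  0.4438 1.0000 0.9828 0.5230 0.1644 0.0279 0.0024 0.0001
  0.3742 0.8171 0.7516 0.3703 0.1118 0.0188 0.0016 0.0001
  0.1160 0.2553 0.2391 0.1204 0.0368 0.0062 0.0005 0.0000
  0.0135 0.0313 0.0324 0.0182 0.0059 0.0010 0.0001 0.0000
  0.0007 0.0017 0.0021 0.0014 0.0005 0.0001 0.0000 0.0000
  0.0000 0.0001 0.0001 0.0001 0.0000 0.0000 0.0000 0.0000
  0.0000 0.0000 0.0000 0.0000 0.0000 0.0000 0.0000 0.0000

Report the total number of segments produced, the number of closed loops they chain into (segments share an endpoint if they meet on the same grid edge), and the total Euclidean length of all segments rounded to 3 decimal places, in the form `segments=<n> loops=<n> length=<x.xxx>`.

cell (0,0): code 0100 → (0.830,1.000)–(1.000,0.787)
cell (0,1): code 1100 → (0.671,2.000)–(0.830,1.000)
cell (0,2): code 1000 → (1.000,2.583)–(0.671,2.000)
cell (1,0): code 0110 → (1.000,0.787)–(2.000,0.009)
cell (1,2): code 1101 → (1.562,3.000)–(1.000,2.583)
cell (1,3): code 1000 → (2.000,3.206)–(1.562,3.000)
cell (2,0): code 0110 → (2.000,0.009)–(3.000,0.169)
cell (2,2): code 1011 → (3.000,2.794)–(2.485,3.000)
cell (2,3): code 0001 → (2.485,3.000)–(2.000,3.206)
cell (3,0): code 0010 → (3.000,0.169)–(3.655,1.000)
cell (3,1): code 0011 → (3.655,1.000)–(3.590,2.000)
cell (3,2): code 0001 → (3.590,2.000)–(3.000,2.794)
total: 12 segments, chained into 1 closed loop(s), length Σ = 9.549372

segments=12 loops=1 length=9.549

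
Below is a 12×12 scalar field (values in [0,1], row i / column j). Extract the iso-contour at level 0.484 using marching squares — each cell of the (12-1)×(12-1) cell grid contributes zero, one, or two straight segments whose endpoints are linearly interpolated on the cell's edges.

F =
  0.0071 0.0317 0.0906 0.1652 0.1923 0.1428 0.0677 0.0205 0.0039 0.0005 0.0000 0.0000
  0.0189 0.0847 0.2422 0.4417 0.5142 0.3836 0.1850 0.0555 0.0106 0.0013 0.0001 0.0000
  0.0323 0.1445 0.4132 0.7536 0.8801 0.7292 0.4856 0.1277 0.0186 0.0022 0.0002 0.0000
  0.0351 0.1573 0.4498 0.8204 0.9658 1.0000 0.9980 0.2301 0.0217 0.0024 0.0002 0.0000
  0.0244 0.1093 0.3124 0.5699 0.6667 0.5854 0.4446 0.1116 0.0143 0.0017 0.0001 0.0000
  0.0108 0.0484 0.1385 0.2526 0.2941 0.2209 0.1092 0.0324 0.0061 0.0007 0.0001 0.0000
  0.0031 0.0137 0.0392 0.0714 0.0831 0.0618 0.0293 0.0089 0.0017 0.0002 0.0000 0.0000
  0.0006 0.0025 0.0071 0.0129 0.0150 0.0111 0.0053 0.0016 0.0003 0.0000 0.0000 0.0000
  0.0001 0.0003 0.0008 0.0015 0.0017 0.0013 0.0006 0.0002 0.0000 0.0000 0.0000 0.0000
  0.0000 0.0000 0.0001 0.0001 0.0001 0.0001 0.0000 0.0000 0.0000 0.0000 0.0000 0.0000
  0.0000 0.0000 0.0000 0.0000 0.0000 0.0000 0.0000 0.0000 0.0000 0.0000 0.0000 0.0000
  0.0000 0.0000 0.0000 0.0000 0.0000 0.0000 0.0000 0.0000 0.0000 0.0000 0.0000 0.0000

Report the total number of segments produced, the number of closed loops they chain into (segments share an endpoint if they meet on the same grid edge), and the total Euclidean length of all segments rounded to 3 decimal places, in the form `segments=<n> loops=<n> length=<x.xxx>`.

segments=16 loops=1 length=12.542

cell (0,3): code 0100 → (0.906,4.000)–(1.000,3.583)
cell (0,4): code 1000 → (1.000,4.231)–(0.906,4.000)
cell (1,2): code 0100 → (1.136,3.000)–(2.000,2.208)
cell (1,3): code 1110 → (1.000,3.583)–(1.136,3.000)
cell (1,4): code 1101 → (1.291,5.000)–(1.000,4.231)
cell (1,5): code 1100 → (1.995,6.000)–(1.291,5.000)
cell (1,6): code 1000 → (2.000,6.004)–(1.995,6.000)
cell (2,2): code 0110 → (2.000,2.208)–(3.000,2.092)
cell (2,6): code 1001 → (3.000,6.669)–(2.000,6.004)
cell (3,2): code 0110 → (3.000,2.092)–(4.000,2.666)
cell (3,5): code 1011 → (4.000,5.720)–(3.929,6.000)
cell (3,6): code 0001 → (3.929,6.000)–(3.000,6.669)
cell (4,2): code 0010 → (4.000,2.666)–(4.271,3.000)
cell (4,3): code 0011 → (4.271,3.000)–(4.490,4.000)
cell (4,4): code 0011 → (4.490,4.000)–(4.278,5.000)
cell (4,5): code 0001 → (4.278,5.000)–(4.000,5.720)
total: 16 segments, chained into 1 closed loop(s), length Σ = 12.541698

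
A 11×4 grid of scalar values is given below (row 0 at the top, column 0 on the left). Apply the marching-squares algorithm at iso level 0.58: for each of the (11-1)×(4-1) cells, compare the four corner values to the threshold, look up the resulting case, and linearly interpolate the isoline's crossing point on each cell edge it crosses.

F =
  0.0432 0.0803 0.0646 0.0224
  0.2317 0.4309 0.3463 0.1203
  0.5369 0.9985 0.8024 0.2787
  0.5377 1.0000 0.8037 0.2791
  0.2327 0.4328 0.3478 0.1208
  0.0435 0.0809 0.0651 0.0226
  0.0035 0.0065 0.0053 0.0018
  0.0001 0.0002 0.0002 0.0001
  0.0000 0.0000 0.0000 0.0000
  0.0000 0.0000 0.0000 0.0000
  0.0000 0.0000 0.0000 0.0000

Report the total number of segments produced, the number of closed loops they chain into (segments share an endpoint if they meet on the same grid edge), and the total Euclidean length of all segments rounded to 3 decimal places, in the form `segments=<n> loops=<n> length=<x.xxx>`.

cell (1,0): code 0100 → (1.263,1.000)–(2.000,0.093)
cell (1,1): code 1100 → (1.512,2.000)–(1.263,1.000)
cell (1,2): code 1000 → (2.000,2.425)–(1.512,2.000)
cell (2,0): code 0110 → (2.000,0.093)–(3.000,0.091)
cell (2,2): code 1001 → (3.000,2.426)–(2.000,2.425)
cell (3,0): code 0010 → (3.000,0.091)–(3.740,1.000)
cell (3,1): code 0011 → (3.740,1.000)–(3.491,2.000)
cell (3,2): code 0001 → (3.491,2.000)–(3.000,2.426)
total: 8 segments, chained into 1 closed loop(s), length Σ = 7.698763

segments=8 loops=1 length=7.699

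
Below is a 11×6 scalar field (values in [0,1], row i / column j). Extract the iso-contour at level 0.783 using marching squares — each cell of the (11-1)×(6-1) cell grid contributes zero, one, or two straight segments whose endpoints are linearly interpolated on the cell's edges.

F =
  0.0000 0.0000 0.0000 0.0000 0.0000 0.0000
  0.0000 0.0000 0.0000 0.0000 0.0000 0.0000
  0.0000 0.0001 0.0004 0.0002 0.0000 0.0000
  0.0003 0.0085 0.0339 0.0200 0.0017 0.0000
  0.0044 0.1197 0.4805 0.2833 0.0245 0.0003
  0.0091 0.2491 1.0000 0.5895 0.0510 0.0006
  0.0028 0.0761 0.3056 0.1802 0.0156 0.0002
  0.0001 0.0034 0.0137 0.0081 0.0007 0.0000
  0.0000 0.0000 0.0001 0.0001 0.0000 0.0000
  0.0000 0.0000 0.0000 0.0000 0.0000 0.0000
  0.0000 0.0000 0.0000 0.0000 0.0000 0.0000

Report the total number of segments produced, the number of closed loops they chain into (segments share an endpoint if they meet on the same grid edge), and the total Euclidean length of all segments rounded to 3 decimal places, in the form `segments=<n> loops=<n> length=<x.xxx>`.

cell (4,1): code 0100 → (4.582,2.000)–(5.000,1.711)
cell (4,2): code 1000 → (5.000,2.529)–(4.582,2.000)
cell (5,1): code 0010 → (5.000,1.711)–(5.312,2.000)
cell (5,2): code 0001 → (5.312,2.000)–(5.000,2.529)
total: 4 segments, chained into 1 closed loop(s), length Σ = 2.221394

segments=4 loops=1 length=2.221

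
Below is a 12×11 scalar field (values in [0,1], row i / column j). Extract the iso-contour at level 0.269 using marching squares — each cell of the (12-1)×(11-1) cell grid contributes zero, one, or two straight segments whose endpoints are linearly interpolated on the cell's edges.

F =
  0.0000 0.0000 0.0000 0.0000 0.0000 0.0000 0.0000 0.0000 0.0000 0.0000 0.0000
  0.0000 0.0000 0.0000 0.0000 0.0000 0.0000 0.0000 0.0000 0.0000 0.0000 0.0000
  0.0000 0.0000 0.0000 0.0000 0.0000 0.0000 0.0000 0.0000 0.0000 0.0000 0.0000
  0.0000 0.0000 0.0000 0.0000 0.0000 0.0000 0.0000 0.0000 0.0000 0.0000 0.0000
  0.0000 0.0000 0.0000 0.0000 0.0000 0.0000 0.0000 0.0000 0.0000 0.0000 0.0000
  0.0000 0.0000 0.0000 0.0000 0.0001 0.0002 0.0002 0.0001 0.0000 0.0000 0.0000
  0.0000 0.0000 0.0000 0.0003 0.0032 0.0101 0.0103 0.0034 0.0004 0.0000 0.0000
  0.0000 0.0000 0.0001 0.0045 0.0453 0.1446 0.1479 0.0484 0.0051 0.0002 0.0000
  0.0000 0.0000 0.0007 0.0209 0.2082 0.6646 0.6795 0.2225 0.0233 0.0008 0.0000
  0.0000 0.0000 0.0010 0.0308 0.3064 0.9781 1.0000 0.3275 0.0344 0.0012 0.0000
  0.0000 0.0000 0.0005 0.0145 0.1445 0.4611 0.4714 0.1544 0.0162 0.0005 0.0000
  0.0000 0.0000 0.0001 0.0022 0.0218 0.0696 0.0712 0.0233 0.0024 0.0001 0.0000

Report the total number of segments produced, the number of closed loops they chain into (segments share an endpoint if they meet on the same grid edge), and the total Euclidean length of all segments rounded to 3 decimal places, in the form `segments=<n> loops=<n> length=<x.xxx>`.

cell (7,4): code 0100 → (7.239,5.000)–(8.000,4.133)
cell (7,5): code 1100 → (7.228,6.000)–(7.239,5.000)
cell (7,6): code 1000 → (8.000,6.898)–(7.228,6.000)
cell (8,3): code 0100 → (8.619,4.000)–(9.000,3.864)
cell (8,4): code 1110 → (8.000,4.133)–(8.619,4.000)
cell (8,6): code 1101 → (8.443,7.000)–(8.000,6.898)
cell (8,7): code 1000 → (9.000,7.200)–(8.443,7.000)
cell (9,3): code 0010 → (9.000,3.864)–(9.231,4.000)
cell (9,4): code 0111 → (9.231,4.000)–(10.000,4.393)
cell (9,6): code 1011 → (10.000,6.638)–(9.338,7.000)
cell (9,7): code 0001 → (9.338,7.000)–(9.000,7.200)
cell (10,4): code 0010 → (10.000,4.393)–(10.491,5.000)
cell (10,5): code 0011 → (10.491,5.000)–(10.506,6.000)
cell (10,6): code 0001 → (10.506,6.000)–(10.000,6.638)
total: 14 segments, chained into 1 closed loop(s), length Σ = 10.295137

segments=14 loops=1 length=10.295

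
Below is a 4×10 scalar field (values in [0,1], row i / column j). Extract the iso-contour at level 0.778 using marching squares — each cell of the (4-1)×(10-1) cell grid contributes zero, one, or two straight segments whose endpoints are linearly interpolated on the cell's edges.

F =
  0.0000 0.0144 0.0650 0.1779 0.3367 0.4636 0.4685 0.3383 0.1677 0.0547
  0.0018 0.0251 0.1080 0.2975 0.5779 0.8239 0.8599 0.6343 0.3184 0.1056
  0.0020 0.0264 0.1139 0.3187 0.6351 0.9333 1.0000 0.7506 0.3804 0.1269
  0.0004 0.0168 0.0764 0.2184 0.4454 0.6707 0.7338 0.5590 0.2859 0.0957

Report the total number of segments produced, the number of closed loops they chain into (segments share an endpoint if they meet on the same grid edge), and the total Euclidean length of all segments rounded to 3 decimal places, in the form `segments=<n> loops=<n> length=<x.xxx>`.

cell (0,4): code 0100 → (0.873,5.000)–(1.000,4.813)
cell (0,5): code 1100 → (0.791,6.000)–(0.873,5.000)
cell (0,6): code 1000 → (1.000,6.363)–(0.791,6.000)
cell (1,4): code 0110 → (1.000,4.813)–(2.000,4.479)
cell (1,6): code 1001 → (2.000,6.890)–(1.000,6.363)
cell (2,4): code 0010 → (2.000,4.479)–(2.591,5.000)
cell (2,5): code 0011 → (2.591,5.000)–(2.834,6.000)
cell (2,6): code 0001 → (2.834,6.000)–(2.000,6.890)
total: 8 segments, chained into 1 closed loop(s), length Σ = 6.869858

segments=8 loops=1 length=6.870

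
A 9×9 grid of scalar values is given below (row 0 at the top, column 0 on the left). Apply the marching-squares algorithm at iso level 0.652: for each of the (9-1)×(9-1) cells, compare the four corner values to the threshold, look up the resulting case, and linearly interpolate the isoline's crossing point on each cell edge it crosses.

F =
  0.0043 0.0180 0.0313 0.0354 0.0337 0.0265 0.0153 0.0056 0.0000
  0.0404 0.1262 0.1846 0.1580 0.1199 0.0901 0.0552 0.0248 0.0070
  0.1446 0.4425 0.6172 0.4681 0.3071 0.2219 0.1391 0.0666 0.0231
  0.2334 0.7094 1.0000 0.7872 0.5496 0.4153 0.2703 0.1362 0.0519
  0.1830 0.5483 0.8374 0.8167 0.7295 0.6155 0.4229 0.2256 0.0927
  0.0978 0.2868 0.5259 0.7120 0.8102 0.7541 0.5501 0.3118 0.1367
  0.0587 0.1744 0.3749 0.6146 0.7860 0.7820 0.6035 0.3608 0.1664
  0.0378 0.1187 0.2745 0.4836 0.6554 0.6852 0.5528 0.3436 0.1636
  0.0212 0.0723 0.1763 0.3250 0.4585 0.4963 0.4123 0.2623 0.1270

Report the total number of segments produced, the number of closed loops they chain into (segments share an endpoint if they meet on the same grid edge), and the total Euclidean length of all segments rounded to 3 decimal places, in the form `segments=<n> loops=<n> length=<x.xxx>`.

segments=20 loops=1 length=14.759

cell (2,0): code 0100 → (2.785,1.000)–(3.000,0.879)
cell (2,1): code 1100 → (2.091,2.000)–(2.785,1.000)
cell (2,2): code 1100 → (2.576,3.000)–(2.091,2.000)
cell (2,3): code 1000 → (3.000,3.569)–(2.576,3.000)
cell (3,0): code 0010 → (3.000,0.879)–(3.356,1.000)
cell (3,1): code 0111 → (3.356,1.000)–(4.000,1.359)
cell (3,3): code 1101 → (3.569,4.000)–(3.000,3.569)
cell (3,4): code 1000 → (4.000,4.680)–(3.569,4.000)
cell (4,1): code 0010 → (4.000,1.359)–(4.595,2.000)
cell (4,2): code 0111 → (4.595,2.000)–(5.000,2.678)
cell (4,4): code 1101 → (4.263,5.000)–(4.000,4.680)
cell (4,5): code 1000 → (5.000,5.500)–(4.263,5.000)
cell (5,2): code 0010 → (5.000,2.678)–(5.616,3.000)
cell (5,3): code 0111 → (5.616,3.000)–(6.000,3.218)
cell (5,5): code 1001 → (6.000,5.728)–(5.000,5.500)
cell (6,3): code 0110 → (6.000,3.218)–(7.000,3.980)
cell (6,5): code 1001 → (7.000,5.251)–(6.000,5.728)
cell (7,3): code 0010 → (7.000,3.980)–(7.017,4.000)
cell (7,4): code 0011 → (7.017,4.000)–(7.176,5.000)
cell (7,5): code 0001 → (7.176,5.000)–(7.000,5.251)
total: 20 segments, chained into 1 closed loop(s), length Σ = 14.758980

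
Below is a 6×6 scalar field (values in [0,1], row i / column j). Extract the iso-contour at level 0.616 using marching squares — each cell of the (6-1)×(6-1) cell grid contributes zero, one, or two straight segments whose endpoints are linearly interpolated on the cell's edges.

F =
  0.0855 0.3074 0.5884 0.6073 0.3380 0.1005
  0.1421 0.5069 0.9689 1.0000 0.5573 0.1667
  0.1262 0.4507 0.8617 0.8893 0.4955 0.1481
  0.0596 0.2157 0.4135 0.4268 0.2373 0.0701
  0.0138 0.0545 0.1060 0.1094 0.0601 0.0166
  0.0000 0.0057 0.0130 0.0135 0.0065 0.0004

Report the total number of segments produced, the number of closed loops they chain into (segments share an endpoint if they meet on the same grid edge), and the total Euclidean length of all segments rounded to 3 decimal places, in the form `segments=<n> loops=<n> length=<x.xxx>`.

segments=8 loops=1 length=8.262

cell (0,1): code 0100 → (0.073,2.000)–(1.000,1.236)
cell (0,2): code 1100 → (0.022,3.000)–(0.073,2.000)
cell (0,3): code 1000 → (1.000,3.867)–(0.022,3.000)
cell (1,1): code 0110 → (1.000,1.236)–(2.000,1.402)
cell (1,3): code 1001 → (2.000,3.694)–(1.000,3.867)
cell (2,1): code 0010 → (2.000,1.402)–(2.548,2.000)
cell (2,2): code 0011 → (2.548,2.000)–(2.591,3.000)
cell (2,3): code 0001 → (2.591,3.000)–(2.000,3.694)
total: 8 segments, chained into 1 closed loop(s), length Σ = 8.262047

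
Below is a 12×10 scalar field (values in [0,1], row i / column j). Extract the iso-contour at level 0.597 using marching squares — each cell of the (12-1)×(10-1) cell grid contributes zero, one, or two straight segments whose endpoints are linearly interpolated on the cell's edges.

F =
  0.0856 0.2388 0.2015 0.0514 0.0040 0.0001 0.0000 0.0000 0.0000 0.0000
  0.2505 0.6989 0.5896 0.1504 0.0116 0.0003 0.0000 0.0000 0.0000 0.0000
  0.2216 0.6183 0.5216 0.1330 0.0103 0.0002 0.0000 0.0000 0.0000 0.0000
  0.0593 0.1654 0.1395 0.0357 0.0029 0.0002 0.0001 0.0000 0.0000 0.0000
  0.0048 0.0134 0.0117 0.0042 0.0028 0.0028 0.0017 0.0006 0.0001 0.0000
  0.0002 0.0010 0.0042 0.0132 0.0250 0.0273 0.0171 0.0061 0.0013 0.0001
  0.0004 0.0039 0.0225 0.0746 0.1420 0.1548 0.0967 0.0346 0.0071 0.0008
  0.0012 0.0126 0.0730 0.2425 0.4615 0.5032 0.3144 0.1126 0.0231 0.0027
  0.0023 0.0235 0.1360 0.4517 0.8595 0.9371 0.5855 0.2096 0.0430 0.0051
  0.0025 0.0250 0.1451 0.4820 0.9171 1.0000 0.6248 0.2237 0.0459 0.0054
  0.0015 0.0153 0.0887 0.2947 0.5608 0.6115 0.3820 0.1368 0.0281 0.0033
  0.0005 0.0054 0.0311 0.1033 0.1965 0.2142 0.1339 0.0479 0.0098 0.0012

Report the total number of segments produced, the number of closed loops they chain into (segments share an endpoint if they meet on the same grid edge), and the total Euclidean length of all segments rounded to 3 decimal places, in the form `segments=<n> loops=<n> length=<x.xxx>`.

cell (0,0): code 0100 → (0.779,1.000)–(1.000,0.773)
cell (0,1): code 1000 → (1.000,1.932)–(0.779,1.000)
cell (1,0): code 0110 → (1.000,0.773)–(2.000,0.946)
cell (1,1): code 1001 → (2.000,1.220)–(1.000,1.932)
cell (2,0): code 0010 → (2.000,0.946)–(2.047,1.000)
cell (2,1): code 0001 → (2.047,1.000)–(2.000,1.220)
cell (7,3): code 0100 → (7.340,4.000)–(8.000,3.356)
cell (7,4): code 1100 → (7.216,5.000)–(7.340,4.000)
cell (7,5): code 1000 → (8.000,5.967)–(7.216,5.000)
cell (8,3): code 0110 → (8.000,3.356)–(9.000,3.264)
cell (8,5): code 1101 → (8.293,6.000)–(8.000,5.967)
cell (8,6): code 1000 → (9.000,6.069)–(8.293,6.000)
cell (9,3): code 0010 → (9.000,3.264)–(9.898,4.000)
cell (9,4): code 0111 → (9.898,4.000)–(10.000,4.714)
cell (9,5): code 1011 → (10.000,5.063)–(9.114,6.000)
cell (9,6): code 0001 → (9.114,6.000)–(9.000,6.069)
cell (10,4): code 0010 → (10.000,4.714)–(10.036,5.000)
cell (10,5): code 0001 → (10.036,5.000)–(10.000,5.063)
total: 18 segments, chained into 2 closed loop(s), length Σ = 12.665044

segments=18 loops=2 length=12.665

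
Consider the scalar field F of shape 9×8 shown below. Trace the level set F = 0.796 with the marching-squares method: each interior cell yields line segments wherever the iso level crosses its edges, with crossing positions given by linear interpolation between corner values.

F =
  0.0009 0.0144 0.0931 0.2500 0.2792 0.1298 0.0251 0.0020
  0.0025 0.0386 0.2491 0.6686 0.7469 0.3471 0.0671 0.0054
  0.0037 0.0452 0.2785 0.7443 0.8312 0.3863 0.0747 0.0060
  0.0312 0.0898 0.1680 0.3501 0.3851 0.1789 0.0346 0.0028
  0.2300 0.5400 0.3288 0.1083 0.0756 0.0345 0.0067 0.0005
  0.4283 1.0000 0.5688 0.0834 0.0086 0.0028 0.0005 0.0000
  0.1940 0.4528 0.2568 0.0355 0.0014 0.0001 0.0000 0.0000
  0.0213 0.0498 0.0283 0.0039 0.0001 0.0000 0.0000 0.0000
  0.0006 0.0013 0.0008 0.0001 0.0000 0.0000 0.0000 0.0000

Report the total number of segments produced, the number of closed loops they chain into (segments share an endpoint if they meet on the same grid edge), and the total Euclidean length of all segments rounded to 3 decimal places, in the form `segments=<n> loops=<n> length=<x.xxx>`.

cell (1,3): code 0100 → (1.582,4.000)–(2.000,3.595)
cell (1,4): code 1000 → (2.000,4.079)–(1.582,4.000)
cell (2,3): code 0010 → (2.000,3.595)–(2.079,4.000)
cell (2,4): code 0001 → (2.079,4.000)–(2.000,4.079)
cell (4,0): code 0100 → (4.557,1.000)–(5.000,0.643)
cell (4,1): code 1000 → (5.000,1.473)–(4.557,1.000)
cell (5,0): code 0010 → (5.000,0.643)–(5.373,1.000)
cell (5,1): code 0001 → (5.373,1.000)–(5.000,1.473)
total: 8 segments, chained into 2 closed loop(s), length Σ = 3.867208

segments=8 loops=2 length=3.867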